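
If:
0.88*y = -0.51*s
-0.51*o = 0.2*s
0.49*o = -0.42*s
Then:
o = 0.00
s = 0.00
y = 0.00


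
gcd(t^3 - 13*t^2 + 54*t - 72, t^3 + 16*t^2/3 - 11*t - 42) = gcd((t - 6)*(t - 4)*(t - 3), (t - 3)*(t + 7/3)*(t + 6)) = t - 3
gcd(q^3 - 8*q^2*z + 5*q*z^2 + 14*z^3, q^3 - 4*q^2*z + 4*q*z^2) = -q + 2*z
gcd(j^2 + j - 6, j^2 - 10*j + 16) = j - 2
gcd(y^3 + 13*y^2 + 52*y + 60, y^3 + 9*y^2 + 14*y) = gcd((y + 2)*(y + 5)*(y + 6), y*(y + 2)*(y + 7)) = y + 2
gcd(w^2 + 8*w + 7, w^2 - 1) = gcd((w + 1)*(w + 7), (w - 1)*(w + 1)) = w + 1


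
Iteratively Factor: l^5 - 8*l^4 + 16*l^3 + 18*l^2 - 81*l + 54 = (l - 1)*(l^4 - 7*l^3 + 9*l^2 + 27*l - 54) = (l - 3)*(l - 1)*(l^3 - 4*l^2 - 3*l + 18) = (l - 3)^2*(l - 1)*(l^2 - l - 6) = (l - 3)^2*(l - 1)*(l + 2)*(l - 3)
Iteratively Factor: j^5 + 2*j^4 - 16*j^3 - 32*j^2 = (j + 2)*(j^4 - 16*j^2) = j*(j + 2)*(j^3 - 16*j) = j^2*(j + 2)*(j^2 - 16) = j^2*(j - 4)*(j + 2)*(j + 4)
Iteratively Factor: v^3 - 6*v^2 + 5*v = (v - 5)*(v^2 - v) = v*(v - 5)*(v - 1)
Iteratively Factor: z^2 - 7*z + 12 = (z - 3)*(z - 4)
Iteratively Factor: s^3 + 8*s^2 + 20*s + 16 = (s + 2)*(s^2 + 6*s + 8) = (s + 2)*(s + 4)*(s + 2)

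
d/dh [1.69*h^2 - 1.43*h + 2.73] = 3.38*h - 1.43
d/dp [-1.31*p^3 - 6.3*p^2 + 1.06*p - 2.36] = -3.93*p^2 - 12.6*p + 1.06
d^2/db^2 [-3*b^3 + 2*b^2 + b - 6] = 4 - 18*b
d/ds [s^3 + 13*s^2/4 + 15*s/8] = 3*s^2 + 13*s/2 + 15/8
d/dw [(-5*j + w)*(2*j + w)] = -3*j + 2*w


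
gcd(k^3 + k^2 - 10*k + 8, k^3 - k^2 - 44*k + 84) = k - 2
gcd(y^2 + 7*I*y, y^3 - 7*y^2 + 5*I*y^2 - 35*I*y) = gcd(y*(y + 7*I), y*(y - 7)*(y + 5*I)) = y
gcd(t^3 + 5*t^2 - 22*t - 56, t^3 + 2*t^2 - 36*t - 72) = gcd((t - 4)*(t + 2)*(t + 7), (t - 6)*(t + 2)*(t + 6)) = t + 2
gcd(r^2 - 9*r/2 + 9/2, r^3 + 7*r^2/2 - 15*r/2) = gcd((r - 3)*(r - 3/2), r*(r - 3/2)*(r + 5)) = r - 3/2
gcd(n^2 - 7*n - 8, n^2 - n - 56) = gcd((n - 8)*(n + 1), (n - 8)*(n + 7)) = n - 8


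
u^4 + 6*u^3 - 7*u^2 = u^2*(u - 1)*(u + 7)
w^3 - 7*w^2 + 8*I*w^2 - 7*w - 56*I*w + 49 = (w - 7)*(w + I)*(w + 7*I)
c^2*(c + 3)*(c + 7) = c^4 + 10*c^3 + 21*c^2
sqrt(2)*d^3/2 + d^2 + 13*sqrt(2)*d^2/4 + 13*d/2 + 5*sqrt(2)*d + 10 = (d + 5/2)*(d + 4)*(sqrt(2)*d/2 + 1)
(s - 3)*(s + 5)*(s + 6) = s^3 + 8*s^2 - 3*s - 90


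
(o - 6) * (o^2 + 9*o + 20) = o^3 + 3*o^2 - 34*o - 120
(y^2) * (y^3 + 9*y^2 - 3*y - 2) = y^5 + 9*y^4 - 3*y^3 - 2*y^2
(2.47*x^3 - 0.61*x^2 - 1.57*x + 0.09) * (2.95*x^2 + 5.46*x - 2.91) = 7.2865*x^5 + 11.6867*x^4 - 15.1498*x^3 - 6.5316*x^2 + 5.0601*x - 0.2619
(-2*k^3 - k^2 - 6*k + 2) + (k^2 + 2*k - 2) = -2*k^3 - 4*k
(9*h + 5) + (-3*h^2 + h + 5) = -3*h^2 + 10*h + 10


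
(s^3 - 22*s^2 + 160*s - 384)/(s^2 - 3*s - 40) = (s^2 - 14*s + 48)/(s + 5)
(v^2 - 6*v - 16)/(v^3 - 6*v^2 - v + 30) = (v - 8)/(v^2 - 8*v + 15)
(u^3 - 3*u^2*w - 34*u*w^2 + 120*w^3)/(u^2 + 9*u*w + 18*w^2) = (u^2 - 9*u*w + 20*w^2)/(u + 3*w)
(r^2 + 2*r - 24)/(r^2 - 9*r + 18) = (r^2 + 2*r - 24)/(r^2 - 9*r + 18)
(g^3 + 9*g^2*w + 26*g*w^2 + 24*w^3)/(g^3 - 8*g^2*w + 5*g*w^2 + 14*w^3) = (g^3 + 9*g^2*w + 26*g*w^2 + 24*w^3)/(g^3 - 8*g^2*w + 5*g*w^2 + 14*w^3)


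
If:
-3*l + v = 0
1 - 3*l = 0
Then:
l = 1/3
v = 1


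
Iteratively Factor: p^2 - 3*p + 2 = (p - 1)*(p - 2)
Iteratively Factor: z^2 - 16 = (z - 4)*(z + 4)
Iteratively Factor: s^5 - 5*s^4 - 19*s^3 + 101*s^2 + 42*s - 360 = (s - 5)*(s^4 - 19*s^2 + 6*s + 72) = (s - 5)*(s - 3)*(s^3 + 3*s^2 - 10*s - 24) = (s - 5)*(s - 3)*(s + 4)*(s^2 - s - 6) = (s - 5)*(s - 3)^2*(s + 4)*(s + 2)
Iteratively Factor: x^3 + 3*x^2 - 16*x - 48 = (x - 4)*(x^2 + 7*x + 12) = (x - 4)*(x + 3)*(x + 4)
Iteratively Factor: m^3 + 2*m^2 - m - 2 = (m - 1)*(m^2 + 3*m + 2) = (m - 1)*(m + 1)*(m + 2)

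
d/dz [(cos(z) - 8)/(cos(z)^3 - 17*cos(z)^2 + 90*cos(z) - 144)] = (2*cos(z) - 9)*sin(z)/((cos(z) - 6)^2*(cos(z) - 3)^2)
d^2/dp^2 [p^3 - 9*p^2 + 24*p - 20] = 6*p - 18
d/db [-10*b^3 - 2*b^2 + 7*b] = -30*b^2 - 4*b + 7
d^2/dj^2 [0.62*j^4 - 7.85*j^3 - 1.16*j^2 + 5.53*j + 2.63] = 7.44*j^2 - 47.1*j - 2.32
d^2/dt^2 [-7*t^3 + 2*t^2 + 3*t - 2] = 4 - 42*t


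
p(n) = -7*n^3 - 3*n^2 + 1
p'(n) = -21*n^2 - 6*n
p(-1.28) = 10.76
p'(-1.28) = -26.73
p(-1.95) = 41.50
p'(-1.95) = -68.15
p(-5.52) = 1086.97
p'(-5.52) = -606.76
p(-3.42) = 245.92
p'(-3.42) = -225.10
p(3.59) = -361.54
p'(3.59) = -292.19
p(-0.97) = 4.57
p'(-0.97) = -13.94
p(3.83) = -436.28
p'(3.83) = -331.03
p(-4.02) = 407.27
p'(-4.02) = -315.25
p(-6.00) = 1405.00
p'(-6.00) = -720.00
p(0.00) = 1.00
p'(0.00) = 0.00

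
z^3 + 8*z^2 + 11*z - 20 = (z - 1)*(z + 4)*(z + 5)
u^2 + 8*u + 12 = (u + 2)*(u + 6)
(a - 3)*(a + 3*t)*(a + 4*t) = a^3 + 7*a^2*t - 3*a^2 + 12*a*t^2 - 21*a*t - 36*t^2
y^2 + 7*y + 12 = (y + 3)*(y + 4)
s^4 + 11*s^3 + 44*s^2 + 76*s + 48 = (s + 2)^2*(s + 3)*(s + 4)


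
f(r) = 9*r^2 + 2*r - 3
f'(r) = 18*r + 2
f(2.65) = 65.50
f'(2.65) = 49.70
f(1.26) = 13.81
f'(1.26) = 24.68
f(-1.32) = 10.04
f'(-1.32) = -21.76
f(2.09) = 40.49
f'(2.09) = 39.62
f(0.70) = 2.81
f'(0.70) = 14.60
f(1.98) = 36.24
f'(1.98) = 37.64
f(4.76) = 210.44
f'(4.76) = 87.68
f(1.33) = 15.58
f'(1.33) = 25.94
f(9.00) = 744.00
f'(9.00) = 164.00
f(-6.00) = 309.00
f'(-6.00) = -106.00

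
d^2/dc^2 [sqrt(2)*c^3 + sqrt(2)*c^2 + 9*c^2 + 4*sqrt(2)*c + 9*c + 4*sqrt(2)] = 6*sqrt(2)*c + 2*sqrt(2) + 18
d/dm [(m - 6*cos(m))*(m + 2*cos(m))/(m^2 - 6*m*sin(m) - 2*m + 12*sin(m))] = (2*(m - 6*cos(m))*(m + 2*cos(m))*(3*m*cos(m) - m + 3*sin(m) - 6*cos(m) + 1) + 2*(m^2 - 6*m*sin(m) - 2*m + 12*sin(m))*(2*m*sin(m) + m + 6*sin(2*m) - 2*cos(m)))/((m - 2)^2*(m - 6*sin(m))^2)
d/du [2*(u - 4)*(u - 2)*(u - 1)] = 6*u^2 - 28*u + 28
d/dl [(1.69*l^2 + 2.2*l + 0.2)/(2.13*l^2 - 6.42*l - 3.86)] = (-15.5358*l^2 - 13.8988*l - 7.208)/(4.5369*l^4 - 27.3492*l^3 + 24.7728*l^2 + 49.5624*l + 14.8996)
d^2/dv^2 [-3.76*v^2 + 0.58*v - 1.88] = -7.52000000000000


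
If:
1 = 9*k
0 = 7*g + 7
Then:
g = -1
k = 1/9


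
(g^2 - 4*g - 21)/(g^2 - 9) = (g - 7)/(g - 3)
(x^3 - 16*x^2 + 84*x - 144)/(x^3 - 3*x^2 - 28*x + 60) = (x^2 - 10*x + 24)/(x^2 + 3*x - 10)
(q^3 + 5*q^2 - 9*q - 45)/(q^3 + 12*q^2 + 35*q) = (q^2 - 9)/(q*(q + 7))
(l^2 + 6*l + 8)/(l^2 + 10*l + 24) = (l + 2)/(l + 6)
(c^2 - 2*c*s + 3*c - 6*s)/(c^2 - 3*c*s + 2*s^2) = (-c - 3)/(-c + s)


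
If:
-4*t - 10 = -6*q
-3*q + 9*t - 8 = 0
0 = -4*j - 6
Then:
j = -3/2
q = 61/21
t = 13/7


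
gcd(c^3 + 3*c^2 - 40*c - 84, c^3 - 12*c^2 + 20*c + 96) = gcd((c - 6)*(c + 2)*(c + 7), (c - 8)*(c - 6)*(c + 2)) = c^2 - 4*c - 12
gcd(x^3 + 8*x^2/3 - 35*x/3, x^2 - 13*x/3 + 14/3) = x - 7/3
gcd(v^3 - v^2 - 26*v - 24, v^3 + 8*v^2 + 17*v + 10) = v + 1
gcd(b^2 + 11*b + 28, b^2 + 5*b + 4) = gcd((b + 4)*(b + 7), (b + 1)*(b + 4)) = b + 4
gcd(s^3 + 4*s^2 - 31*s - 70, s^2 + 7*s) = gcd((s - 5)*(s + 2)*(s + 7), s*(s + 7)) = s + 7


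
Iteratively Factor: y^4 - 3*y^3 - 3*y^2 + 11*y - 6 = (y - 1)*(y^3 - 2*y^2 - 5*y + 6) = (y - 1)*(y + 2)*(y^2 - 4*y + 3) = (y - 1)^2*(y + 2)*(y - 3)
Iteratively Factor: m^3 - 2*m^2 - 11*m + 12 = (m - 4)*(m^2 + 2*m - 3) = (m - 4)*(m + 3)*(m - 1)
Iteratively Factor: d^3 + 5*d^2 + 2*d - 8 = (d - 1)*(d^2 + 6*d + 8) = (d - 1)*(d + 4)*(d + 2)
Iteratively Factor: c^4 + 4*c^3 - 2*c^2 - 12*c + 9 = (c - 1)*(c^3 + 5*c^2 + 3*c - 9) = (c - 1)^2*(c^2 + 6*c + 9) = (c - 1)^2*(c + 3)*(c + 3)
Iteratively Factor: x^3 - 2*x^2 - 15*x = (x + 3)*(x^2 - 5*x) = (x - 5)*(x + 3)*(x)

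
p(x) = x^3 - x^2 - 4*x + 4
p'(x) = 3*x^2 - 2*x - 4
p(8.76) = 564.44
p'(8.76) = 208.69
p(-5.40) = -161.02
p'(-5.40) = 94.28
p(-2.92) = -17.74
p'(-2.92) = 27.42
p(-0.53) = 5.69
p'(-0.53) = -2.10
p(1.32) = -0.72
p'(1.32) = -1.41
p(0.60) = 1.46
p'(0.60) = -4.12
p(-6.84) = -335.44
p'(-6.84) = 150.04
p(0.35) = 2.52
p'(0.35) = -4.33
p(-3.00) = -20.00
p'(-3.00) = 29.00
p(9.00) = 616.00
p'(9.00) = 221.00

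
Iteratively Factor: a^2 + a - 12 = (a - 3)*(a + 4)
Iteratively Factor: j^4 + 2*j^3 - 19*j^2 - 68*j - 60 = (j + 3)*(j^3 - j^2 - 16*j - 20) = (j - 5)*(j + 3)*(j^2 + 4*j + 4) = (j - 5)*(j + 2)*(j + 3)*(j + 2)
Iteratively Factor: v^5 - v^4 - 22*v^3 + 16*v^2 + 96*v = (v - 3)*(v^4 + 2*v^3 - 16*v^2 - 32*v) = v*(v - 3)*(v^3 + 2*v^2 - 16*v - 32) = v*(v - 4)*(v - 3)*(v^2 + 6*v + 8) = v*(v - 4)*(v - 3)*(v + 4)*(v + 2)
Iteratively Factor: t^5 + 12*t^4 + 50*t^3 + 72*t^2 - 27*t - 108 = (t - 1)*(t^4 + 13*t^3 + 63*t^2 + 135*t + 108) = (t - 1)*(t + 3)*(t^3 + 10*t^2 + 33*t + 36) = (t - 1)*(t + 3)*(t + 4)*(t^2 + 6*t + 9) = (t - 1)*(t + 3)^2*(t + 4)*(t + 3)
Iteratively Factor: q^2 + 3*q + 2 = (q + 1)*(q + 2)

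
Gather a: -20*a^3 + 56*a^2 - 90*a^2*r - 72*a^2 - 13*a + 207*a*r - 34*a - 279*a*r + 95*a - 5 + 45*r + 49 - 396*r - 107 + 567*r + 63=-20*a^3 + a^2*(-90*r - 16) + a*(48 - 72*r) + 216*r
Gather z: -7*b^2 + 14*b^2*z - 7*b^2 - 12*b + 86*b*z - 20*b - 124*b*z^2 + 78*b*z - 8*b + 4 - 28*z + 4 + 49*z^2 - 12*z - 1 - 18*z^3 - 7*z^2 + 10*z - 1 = -14*b^2 - 40*b - 18*z^3 + z^2*(42 - 124*b) + z*(14*b^2 + 164*b - 30) + 6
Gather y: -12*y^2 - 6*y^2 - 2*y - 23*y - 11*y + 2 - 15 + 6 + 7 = -18*y^2 - 36*y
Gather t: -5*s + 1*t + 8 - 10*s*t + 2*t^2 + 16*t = -5*s + 2*t^2 + t*(17 - 10*s) + 8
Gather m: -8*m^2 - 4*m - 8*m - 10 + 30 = -8*m^2 - 12*m + 20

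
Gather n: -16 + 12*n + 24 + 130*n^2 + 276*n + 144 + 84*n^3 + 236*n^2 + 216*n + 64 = 84*n^3 + 366*n^2 + 504*n + 216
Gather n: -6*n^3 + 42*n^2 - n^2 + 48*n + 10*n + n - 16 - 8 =-6*n^3 + 41*n^2 + 59*n - 24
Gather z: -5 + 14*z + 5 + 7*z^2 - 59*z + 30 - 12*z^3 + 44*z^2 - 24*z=-12*z^3 + 51*z^2 - 69*z + 30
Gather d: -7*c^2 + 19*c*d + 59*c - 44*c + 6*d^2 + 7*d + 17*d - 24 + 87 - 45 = -7*c^2 + 15*c + 6*d^2 + d*(19*c + 24) + 18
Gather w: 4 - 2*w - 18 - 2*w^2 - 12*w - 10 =-2*w^2 - 14*w - 24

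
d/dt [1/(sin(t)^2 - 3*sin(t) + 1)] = (3 - 2*sin(t))*cos(t)/(sin(t)^2 - 3*sin(t) + 1)^2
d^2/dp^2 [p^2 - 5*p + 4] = 2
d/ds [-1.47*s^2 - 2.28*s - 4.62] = -2.94*s - 2.28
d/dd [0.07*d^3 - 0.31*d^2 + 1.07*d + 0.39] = 0.21*d^2 - 0.62*d + 1.07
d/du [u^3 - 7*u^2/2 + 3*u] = 3*u^2 - 7*u + 3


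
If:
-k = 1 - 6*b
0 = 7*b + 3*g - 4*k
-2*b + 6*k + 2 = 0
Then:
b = 2/17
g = -2/3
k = -5/17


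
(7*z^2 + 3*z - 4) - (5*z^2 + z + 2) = 2*z^2 + 2*z - 6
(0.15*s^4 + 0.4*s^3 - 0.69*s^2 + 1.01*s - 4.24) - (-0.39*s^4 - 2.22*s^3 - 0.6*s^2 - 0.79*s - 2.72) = 0.54*s^4 + 2.62*s^3 - 0.09*s^2 + 1.8*s - 1.52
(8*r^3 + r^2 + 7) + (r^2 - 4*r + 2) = 8*r^3 + 2*r^2 - 4*r + 9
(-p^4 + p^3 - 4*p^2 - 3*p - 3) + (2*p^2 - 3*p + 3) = -p^4 + p^3 - 2*p^2 - 6*p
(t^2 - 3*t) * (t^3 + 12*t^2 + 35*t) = t^5 + 9*t^4 - t^3 - 105*t^2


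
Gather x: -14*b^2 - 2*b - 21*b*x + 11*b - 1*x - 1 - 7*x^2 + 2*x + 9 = -14*b^2 + 9*b - 7*x^2 + x*(1 - 21*b) + 8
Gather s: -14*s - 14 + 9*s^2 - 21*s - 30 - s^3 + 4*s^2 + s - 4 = -s^3 + 13*s^2 - 34*s - 48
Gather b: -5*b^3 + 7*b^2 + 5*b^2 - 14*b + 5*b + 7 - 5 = -5*b^3 + 12*b^2 - 9*b + 2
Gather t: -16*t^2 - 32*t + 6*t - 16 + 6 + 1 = -16*t^2 - 26*t - 9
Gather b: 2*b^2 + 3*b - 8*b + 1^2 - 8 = 2*b^2 - 5*b - 7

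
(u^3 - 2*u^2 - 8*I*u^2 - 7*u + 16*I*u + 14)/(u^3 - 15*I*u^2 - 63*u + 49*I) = (u - 2)/(u - 7*I)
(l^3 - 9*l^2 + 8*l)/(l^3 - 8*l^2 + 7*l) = (l - 8)/(l - 7)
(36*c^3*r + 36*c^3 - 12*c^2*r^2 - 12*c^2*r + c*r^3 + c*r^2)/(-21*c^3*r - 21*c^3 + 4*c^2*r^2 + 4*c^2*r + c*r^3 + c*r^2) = (36*c^2 - 12*c*r + r^2)/(-21*c^2 + 4*c*r + r^2)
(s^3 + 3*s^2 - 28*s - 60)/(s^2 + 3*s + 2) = (s^2 + s - 30)/(s + 1)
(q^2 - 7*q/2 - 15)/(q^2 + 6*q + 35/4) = 2*(q - 6)/(2*q + 7)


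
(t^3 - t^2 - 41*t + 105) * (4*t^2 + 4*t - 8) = 4*t^5 - 176*t^3 + 264*t^2 + 748*t - 840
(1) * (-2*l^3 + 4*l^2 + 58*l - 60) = -2*l^3 + 4*l^2 + 58*l - 60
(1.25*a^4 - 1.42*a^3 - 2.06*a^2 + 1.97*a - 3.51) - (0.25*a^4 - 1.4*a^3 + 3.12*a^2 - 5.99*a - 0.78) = 1.0*a^4 - 0.02*a^3 - 5.18*a^2 + 7.96*a - 2.73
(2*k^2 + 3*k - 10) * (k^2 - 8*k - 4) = 2*k^4 - 13*k^3 - 42*k^2 + 68*k + 40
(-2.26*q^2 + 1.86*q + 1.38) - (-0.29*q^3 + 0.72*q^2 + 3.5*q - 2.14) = 0.29*q^3 - 2.98*q^2 - 1.64*q + 3.52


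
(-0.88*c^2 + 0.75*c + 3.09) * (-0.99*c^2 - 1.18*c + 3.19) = 0.8712*c^4 + 0.2959*c^3 - 6.7513*c^2 - 1.2537*c + 9.8571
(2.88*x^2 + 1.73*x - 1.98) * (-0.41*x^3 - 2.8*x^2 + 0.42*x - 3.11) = -1.1808*x^5 - 8.7733*x^4 - 2.8226*x^3 - 2.6862*x^2 - 6.2119*x + 6.1578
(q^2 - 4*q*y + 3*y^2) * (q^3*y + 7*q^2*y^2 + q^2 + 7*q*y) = q^5*y + 3*q^4*y^2 + q^4 - 25*q^3*y^3 + 3*q^3*y + 21*q^2*y^4 - 25*q^2*y^2 + 21*q*y^3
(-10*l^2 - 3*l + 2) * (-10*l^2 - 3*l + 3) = 100*l^4 + 60*l^3 - 41*l^2 - 15*l + 6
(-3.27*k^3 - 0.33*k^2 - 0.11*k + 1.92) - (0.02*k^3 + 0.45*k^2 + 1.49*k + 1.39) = -3.29*k^3 - 0.78*k^2 - 1.6*k + 0.53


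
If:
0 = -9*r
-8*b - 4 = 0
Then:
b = -1/2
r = 0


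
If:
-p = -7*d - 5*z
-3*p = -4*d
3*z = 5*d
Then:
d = 0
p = 0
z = 0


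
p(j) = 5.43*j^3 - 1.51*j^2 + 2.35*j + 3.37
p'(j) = 16.29*j^2 - 3.02*j + 2.35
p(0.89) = 8.09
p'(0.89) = 12.57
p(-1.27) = -13.17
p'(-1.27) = 32.46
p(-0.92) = -4.30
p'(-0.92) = 18.92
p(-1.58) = -25.53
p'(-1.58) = 47.79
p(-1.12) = -8.78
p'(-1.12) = 26.17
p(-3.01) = -165.47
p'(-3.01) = 159.03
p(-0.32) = 2.29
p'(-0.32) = 4.98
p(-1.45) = -19.77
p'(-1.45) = 40.98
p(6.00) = 1135.99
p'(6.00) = 570.67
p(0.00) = 3.37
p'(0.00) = 2.35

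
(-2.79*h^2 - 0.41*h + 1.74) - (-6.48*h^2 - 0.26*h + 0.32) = 3.69*h^2 - 0.15*h + 1.42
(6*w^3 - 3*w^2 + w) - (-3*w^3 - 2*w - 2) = 9*w^3 - 3*w^2 + 3*w + 2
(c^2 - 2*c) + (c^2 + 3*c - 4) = 2*c^2 + c - 4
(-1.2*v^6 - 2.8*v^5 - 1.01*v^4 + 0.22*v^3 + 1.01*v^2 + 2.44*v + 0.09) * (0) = 0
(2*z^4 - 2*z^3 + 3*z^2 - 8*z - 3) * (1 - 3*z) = -6*z^5 + 8*z^4 - 11*z^3 + 27*z^2 + z - 3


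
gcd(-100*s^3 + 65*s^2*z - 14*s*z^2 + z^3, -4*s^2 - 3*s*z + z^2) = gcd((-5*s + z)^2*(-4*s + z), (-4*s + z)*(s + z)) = -4*s + z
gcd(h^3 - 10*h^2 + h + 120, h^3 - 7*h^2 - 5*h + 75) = h^2 - 2*h - 15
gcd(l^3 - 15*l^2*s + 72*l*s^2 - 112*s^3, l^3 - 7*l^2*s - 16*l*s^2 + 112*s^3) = l^2 - 11*l*s + 28*s^2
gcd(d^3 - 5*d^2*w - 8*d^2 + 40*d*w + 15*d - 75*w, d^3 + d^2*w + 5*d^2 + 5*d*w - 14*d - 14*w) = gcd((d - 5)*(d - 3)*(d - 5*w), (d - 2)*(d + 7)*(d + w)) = 1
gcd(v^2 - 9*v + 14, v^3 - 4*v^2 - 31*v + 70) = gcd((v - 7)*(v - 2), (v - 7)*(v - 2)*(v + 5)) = v^2 - 9*v + 14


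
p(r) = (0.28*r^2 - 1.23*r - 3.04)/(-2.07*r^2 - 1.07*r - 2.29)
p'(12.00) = -0.01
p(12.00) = -0.07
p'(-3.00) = 0.05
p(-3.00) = -0.18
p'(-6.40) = -0.00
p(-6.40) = -0.20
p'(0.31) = -0.63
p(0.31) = 1.20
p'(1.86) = -0.28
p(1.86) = 0.38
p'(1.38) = -0.42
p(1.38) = 0.55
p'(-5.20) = -0.00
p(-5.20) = -0.21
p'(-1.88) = 0.27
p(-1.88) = -0.03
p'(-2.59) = 0.09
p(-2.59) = -0.15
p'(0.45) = -0.71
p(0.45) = 1.11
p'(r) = (0.56*r - 1.23)/(-2.07*r^2 - 1.07*r - 2.29) + (4.14*r + 1.07)*(0.28*r^2 - 1.23*r - 3.04)/(-2.07*r^2 - 1.07*r - 2.29)^2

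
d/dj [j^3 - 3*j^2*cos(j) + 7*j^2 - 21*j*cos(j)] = 3*j^2*sin(j) + 3*j^2 + 21*j*sin(j) - 6*j*cos(j) + 14*j - 21*cos(j)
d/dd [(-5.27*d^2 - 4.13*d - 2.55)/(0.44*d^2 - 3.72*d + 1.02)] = (21.4216*d^2 - 8.5068*d - 13.6986)/(0.1936*d^4 - 3.2736*d^3 + 14.736*d^2 - 7.5888*d + 1.0404)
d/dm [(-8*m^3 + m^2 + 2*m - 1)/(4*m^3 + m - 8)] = (-4*m^4 - 32*m^3 + 205*m^2 - 16*m - 15)/(16*m^6 + 8*m^4 - 64*m^3 + m^2 - 16*m + 64)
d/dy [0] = 0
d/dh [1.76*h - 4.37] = 1.76000000000000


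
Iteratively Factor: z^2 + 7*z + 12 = (z + 3)*(z + 4)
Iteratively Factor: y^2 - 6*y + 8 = (y - 2)*(y - 4)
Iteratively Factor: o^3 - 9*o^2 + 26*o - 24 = (o - 3)*(o^2 - 6*o + 8) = (o - 3)*(o - 2)*(o - 4)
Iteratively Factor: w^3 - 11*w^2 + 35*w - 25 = (w - 5)*(w^2 - 6*w + 5) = (w - 5)^2*(w - 1)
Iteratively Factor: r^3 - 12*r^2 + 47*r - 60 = (r - 4)*(r^2 - 8*r + 15) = (r - 5)*(r - 4)*(r - 3)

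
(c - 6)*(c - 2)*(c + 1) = c^3 - 7*c^2 + 4*c + 12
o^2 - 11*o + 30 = (o - 6)*(o - 5)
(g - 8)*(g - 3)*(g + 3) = g^3 - 8*g^2 - 9*g + 72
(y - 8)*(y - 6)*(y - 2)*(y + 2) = y^4 - 14*y^3 + 44*y^2 + 56*y - 192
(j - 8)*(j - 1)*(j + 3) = j^3 - 6*j^2 - 19*j + 24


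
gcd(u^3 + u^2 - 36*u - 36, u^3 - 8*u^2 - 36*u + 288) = u^2 - 36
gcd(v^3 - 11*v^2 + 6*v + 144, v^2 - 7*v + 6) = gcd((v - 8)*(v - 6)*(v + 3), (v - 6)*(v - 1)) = v - 6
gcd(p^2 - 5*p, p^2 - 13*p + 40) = p - 5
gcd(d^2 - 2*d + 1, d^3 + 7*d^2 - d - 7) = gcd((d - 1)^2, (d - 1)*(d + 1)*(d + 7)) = d - 1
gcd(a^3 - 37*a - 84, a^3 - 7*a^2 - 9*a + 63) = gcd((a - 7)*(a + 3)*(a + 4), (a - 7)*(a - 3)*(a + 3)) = a^2 - 4*a - 21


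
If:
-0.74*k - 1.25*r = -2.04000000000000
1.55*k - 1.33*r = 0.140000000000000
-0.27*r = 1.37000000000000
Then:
No Solution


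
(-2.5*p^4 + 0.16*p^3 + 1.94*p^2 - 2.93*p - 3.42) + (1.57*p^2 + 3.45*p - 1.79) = -2.5*p^4 + 0.16*p^3 + 3.51*p^2 + 0.52*p - 5.21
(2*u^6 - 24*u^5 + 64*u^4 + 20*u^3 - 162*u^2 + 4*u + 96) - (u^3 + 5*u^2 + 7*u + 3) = 2*u^6 - 24*u^5 + 64*u^4 + 19*u^3 - 167*u^2 - 3*u + 93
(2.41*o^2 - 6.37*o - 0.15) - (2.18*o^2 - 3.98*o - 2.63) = 0.23*o^2 - 2.39*o + 2.48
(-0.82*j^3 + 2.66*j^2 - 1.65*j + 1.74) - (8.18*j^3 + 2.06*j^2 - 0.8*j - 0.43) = -9.0*j^3 + 0.6*j^2 - 0.85*j + 2.17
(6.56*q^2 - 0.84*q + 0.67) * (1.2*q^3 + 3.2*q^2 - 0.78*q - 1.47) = 7.872*q^5 + 19.984*q^4 - 7.0008*q^3 - 6.844*q^2 + 0.7122*q - 0.9849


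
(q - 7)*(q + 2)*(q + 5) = q^3 - 39*q - 70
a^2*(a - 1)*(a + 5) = a^4 + 4*a^3 - 5*a^2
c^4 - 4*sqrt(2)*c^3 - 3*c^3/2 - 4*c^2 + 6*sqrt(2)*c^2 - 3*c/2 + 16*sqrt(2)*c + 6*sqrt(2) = (c - 3)*(c + 1/2)*(c + 1)*(c - 4*sqrt(2))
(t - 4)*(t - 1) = t^2 - 5*t + 4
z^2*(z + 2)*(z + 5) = z^4 + 7*z^3 + 10*z^2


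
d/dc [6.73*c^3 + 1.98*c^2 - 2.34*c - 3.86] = 20.19*c^2 + 3.96*c - 2.34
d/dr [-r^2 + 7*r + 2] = 7 - 2*r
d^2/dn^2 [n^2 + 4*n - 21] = 2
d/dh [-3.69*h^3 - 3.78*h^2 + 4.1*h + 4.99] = -11.07*h^2 - 7.56*h + 4.1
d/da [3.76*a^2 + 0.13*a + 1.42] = 7.52*a + 0.13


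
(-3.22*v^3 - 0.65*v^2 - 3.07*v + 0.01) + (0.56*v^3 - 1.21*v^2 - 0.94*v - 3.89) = -2.66*v^3 - 1.86*v^2 - 4.01*v - 3.88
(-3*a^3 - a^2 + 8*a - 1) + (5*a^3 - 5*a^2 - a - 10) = 2*a^3 - 6*a^2 + 7*a - 11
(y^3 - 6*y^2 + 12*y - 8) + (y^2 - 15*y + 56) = y^3 - 5*y^2 - 3*y + 48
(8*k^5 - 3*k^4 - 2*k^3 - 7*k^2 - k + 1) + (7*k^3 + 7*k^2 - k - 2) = 8*k^5 - 3*k^4 + 5*k^3 - 2*k - 1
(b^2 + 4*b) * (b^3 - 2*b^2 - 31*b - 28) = b^5 + 2*b^4 - 39*b^3 - 152*b^2 - 112*b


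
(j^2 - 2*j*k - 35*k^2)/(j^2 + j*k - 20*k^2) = (j - 7*k)/(j - 4*k)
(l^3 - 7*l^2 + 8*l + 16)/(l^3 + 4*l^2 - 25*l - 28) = (l - 4)/(l + 7)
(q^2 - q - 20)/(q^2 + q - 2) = (q^2 - q - 20)/(q^2 + q - 2)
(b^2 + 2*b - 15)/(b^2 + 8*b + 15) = (b - 3)/(b + 3)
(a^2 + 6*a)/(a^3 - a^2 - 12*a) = (a + 6)/(a^2 - a - 12)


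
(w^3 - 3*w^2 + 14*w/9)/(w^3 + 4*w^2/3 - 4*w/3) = (w - 7/3)/(w + 2)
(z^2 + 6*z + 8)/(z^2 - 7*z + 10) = (z^2 + 6*z + 8)/(z^2 - 7*z + 10)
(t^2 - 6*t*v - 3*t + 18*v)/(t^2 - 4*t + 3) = (t - 6*v)/(t - 1)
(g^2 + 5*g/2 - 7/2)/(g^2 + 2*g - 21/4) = 2*(g - 1)/(2*g - 3)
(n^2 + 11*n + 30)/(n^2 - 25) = (n + 6)/(n - 5)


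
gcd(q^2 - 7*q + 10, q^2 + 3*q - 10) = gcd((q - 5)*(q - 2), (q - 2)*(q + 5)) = q - 2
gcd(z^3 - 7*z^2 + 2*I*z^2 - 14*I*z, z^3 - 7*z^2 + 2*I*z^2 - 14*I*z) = z^3 + z^2*(-7 + 2*I) - 14*I*z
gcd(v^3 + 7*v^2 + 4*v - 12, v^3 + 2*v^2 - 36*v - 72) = v^2 + 8*v + 12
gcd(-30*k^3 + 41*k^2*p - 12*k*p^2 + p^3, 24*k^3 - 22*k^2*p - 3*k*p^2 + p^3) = 6*k^2 - 7*k*p + p^2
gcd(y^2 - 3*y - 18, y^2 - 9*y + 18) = y - 6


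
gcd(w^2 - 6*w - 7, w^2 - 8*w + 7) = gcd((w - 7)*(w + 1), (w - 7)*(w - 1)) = w - 7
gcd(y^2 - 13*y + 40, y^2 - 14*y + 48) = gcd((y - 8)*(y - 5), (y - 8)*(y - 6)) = y - 8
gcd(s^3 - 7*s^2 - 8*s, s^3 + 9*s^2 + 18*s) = s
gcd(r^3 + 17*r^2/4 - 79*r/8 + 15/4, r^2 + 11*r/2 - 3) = r^2 + 11*r/2 - 3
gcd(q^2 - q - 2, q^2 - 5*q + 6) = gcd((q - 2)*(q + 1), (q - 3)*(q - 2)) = q - 2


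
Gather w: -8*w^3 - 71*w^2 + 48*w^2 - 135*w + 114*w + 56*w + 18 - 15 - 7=-8*w^3 - 23*w^2 + 35*w - 4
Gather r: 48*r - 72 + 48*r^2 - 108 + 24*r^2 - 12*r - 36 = 72*r^2 + 36*r - 216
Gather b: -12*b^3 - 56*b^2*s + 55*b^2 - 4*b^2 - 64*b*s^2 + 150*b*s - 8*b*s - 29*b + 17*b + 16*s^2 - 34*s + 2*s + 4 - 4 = -12*b^3 + b^2*(51 - 56*s) + b*(-64*s^2 + 142*s - 12) + 16*s^2 - 32*s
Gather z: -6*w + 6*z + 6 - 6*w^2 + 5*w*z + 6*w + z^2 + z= -6*w^2 + z^2 + z*(5*w + 7) + 6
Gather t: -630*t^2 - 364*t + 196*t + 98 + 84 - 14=-630*t^2 - 168*t + 168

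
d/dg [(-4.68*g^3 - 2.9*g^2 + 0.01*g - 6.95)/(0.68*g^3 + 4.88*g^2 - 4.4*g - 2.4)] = (-20.8664*g^4 + 41.1704*g^3 + 60.5852*g^2 + 81.752*g - 30.604)/(0.4624*g^6 + 6.6368*g^5 + 17.8304*g^4 - 46.208*g^3 - 4.064*g^2 + 21.12*g + 5.76)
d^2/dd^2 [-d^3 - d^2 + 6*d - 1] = -6*d - 2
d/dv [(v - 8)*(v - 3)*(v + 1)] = 3*v^2 - 20*v + 13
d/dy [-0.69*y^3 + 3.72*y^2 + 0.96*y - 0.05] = -2.07*y^2 + 7.44*y + 0.96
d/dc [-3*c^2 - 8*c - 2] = -6*c - 8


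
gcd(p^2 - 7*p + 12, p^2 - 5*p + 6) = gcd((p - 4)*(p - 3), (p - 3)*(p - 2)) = p - 3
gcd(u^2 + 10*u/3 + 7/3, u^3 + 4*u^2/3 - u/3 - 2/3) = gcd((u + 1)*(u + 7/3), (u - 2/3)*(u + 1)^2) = u + 1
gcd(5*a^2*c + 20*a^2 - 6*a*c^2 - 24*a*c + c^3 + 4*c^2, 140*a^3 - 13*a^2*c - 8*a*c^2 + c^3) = 5*a - c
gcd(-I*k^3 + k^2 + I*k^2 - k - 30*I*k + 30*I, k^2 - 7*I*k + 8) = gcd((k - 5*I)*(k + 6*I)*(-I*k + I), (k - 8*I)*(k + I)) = 1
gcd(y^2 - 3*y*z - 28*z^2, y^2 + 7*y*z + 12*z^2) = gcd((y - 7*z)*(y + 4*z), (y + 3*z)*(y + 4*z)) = y + 4*z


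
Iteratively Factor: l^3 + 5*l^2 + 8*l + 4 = (l + 1)*(l^2 + 4*l + 4) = (l + 1)*(l + 2)*(l + 2)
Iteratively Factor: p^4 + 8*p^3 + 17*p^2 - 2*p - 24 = (p + 3)*(p^3 + 5*p^2 + 2*p - 8) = (p - 1)*(p + 3)*(p^2 + 6*p + 8) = (p - 1)*(p + 2)*(p + 3)*(p + 4)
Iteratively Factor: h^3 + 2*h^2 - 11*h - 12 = (h + 4)*(h^2 - 2*h - 3) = (h - 3)*(h + 4)*(h + 1)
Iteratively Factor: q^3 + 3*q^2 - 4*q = (q + 4)*(q^2 - q) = q*(q + 4)*(q - 1)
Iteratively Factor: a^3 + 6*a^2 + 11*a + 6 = (a + 1)*(a^2 + 5*a + 6) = (a + 1)*(a + 3)*(a + 2)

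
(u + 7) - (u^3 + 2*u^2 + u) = -u^3 - 2*u^2 + 7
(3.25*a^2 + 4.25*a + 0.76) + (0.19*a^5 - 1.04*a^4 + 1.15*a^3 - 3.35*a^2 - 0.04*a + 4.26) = 0.19*a^5 - 1.04*a^4 + 1.15*a^3 - 0.1*a^2 + 4.21*a + 5.02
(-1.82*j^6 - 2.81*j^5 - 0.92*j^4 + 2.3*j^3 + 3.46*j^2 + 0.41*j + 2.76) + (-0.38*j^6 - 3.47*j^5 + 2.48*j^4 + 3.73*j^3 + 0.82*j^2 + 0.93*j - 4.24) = -2.2*j^6 - 6.28*j^5 + 1.56*j^4 + 6.03*j^3 + 4.28*j^2 + 1.34*j - 1.48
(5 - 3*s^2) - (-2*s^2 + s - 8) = -s^2 - s + 13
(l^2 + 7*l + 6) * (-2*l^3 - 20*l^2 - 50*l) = -2*l^5 - 34*l^4 - 202*l^3 - 470*l^2 - 300*l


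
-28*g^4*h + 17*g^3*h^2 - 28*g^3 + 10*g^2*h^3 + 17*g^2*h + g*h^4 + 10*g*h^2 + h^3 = (-g + h)*(4*g + h)*(7*g + h)*(g*h + 1)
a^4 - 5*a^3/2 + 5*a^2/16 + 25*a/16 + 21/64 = (a - 7/4)*(a - 3/2)*(a + 1/4)*(a + 1/2)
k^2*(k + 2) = k^3 + 2*k^2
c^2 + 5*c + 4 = (c + 1)*(c + 4)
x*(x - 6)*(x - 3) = x^3 - 9*x^2 + 18*x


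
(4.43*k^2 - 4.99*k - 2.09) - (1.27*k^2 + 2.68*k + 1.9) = 3.16*k^2 - 7.67*k - 3.99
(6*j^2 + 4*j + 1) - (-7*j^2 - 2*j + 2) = 13*j^2 + 6*j - 1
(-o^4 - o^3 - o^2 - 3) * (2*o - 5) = -2*o^5 + 3*o^4 + 3*o^3 + 5*o^2 - 6*o + 15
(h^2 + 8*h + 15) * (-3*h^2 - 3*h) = -3*h^4 - 27*h^3 - 69*h^2 - 45*h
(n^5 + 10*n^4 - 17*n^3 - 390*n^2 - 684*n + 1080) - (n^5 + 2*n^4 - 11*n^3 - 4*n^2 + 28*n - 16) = 8*n^4 - 6*n^3 - 386*n^2 - 712*n + 1096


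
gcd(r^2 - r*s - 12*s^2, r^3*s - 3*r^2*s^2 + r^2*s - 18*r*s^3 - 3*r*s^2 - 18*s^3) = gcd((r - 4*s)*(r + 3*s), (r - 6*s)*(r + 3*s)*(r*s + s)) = r + 3*s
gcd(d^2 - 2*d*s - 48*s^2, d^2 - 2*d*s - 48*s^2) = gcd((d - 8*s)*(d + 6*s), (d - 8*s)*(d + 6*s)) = -d^2 + 2*d*s + 48*s^2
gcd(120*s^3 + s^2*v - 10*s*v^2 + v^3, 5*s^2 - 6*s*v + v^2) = 5*s - v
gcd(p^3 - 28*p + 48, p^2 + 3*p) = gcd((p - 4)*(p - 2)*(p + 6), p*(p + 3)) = 1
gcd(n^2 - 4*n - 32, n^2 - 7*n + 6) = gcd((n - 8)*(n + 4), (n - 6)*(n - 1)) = 1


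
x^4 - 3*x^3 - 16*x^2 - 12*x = x*(x - 6)*(x + 1)*(x + 2)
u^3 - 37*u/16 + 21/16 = (u - 1)*(u - 3/4)*(u + 7/4)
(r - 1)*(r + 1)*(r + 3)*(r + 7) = r^4 + 10*r^3 + 20*r^2 - 10*r - 21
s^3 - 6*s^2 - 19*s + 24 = (s - 8)*(s - 1)*(s + 3)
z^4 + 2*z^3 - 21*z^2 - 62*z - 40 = (z - 5)*(z + 1)*(z + 2)*(z + 4)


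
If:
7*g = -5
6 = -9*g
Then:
No Solution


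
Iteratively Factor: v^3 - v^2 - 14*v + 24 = (v + 4)*(v^2 - 5*v + 6) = (v - 2)*(v + 4)*(v - 3)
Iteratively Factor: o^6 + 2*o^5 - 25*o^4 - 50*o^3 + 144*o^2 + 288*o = (o + 3)*(o^5 - o^4 - 22*o^3 + 16*o^2 + 96*o) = (o + 3)*(o + 4)*(o^4 - 5*o^3 - 2*o^2 + 24*o) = (o - 3)*(o + 3)*(o + 4)*(o^3 - 2*o^2 - 8*o) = (o - 4)*(o - 3)*(o + 3)*(o + 4)*(o^2 + 2*o) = (o - 4)*(o - 3)*(o + 2)*(o + 3)*(o + 4)*(o)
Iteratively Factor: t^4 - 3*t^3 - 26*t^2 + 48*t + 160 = (t - 5)*(t^3 + 2*t^2 - 16*t - 32) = (t - 5)*(t - 4)*(t^2 + 6*t + 8) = (t - 5)*(t - 4)*(t + 2)*(t + 4)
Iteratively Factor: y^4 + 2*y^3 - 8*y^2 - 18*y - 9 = (y + 1)*(y^3 + y^2 - 9*y - 9) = (y + 1)^2*(y^2 - 9) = (y + 1)^2*(y + 3)*(y - 3)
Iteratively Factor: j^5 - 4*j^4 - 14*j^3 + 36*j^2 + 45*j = (j + 3)*(j^4 - 7*j^3 + 7*j^2 + 15*j) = (j - 3)*(j + 3)*(j^3 - 4*j^2 - 5*j) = (j - 5)*(j - 3)*(j + 3)*(j^2 + j) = j*(j - 5)*(j - 3)*(j + 3)*(j + 1)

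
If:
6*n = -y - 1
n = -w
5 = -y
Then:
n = 2/3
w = -2/3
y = -5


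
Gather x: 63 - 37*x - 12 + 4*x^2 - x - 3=4*x^2 - 38*x + 48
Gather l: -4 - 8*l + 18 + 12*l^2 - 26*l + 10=12*l^2 - 34*l + 24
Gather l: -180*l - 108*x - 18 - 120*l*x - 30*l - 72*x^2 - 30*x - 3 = l*(-120*x - 210) - 72*x^2 - 138*x - 21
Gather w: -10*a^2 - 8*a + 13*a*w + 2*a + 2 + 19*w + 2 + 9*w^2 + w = -10*a^2 - 6*a + 9*w^2 + w*(13*a + 20) + 4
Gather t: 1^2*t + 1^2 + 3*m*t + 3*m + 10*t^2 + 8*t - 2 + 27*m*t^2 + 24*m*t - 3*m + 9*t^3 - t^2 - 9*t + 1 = 27*m*t + 9*t^3 + t^2*(27*m + 9)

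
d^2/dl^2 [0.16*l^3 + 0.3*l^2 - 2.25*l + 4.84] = 0.96*l + 0.6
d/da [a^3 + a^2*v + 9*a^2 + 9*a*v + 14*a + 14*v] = 3*a^2 + 2*a*v + 18*a + 9*v + 14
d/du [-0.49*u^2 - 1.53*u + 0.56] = -0.98*u - 1.53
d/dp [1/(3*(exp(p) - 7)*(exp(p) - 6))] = (13 - 2*exp(p))*exp(p)/(3*(exp(4*p) - 26*exp(3*p) + 253*exp(2*p) - 1092*exp(p) + 1764))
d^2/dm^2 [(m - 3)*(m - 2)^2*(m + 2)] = 12*m^2 - 30*m + 4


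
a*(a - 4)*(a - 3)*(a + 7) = a^4 - 37*a^2 + 84*a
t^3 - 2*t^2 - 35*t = t*(t - 7)*(t + 5)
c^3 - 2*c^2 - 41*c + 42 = (c - 7)*(c - 1)*(c + 6)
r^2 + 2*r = r*(r + 2)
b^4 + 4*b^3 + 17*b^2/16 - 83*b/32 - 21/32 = (b - 3/4)*(b + 1/4)*(b + 1)*(b + 7/2)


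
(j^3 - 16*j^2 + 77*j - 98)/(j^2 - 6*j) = (j^3 - 16*j^2 + 77*j - 98)/(j*(j - 6))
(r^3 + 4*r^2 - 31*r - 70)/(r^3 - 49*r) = (r^2 - 3*r - 10)/(r*(r - 7))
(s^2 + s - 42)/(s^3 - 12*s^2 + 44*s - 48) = (s + 7)/(s^2 - 6*s + 8)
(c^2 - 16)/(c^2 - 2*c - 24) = (c - 4)/(c - 6)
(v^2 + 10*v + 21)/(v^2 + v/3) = 3*(v^2 + 10*v + 21)/(v*(3*v + 1))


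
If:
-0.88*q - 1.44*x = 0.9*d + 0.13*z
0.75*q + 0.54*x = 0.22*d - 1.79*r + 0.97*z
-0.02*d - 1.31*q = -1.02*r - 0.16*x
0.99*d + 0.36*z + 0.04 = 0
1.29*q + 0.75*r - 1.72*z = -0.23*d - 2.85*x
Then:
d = -0.06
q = 0.01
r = 0.01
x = 0.03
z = 0.04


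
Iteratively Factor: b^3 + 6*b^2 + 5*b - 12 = (b + 4)*(b^2 + 2*b - 3) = (b + 3)*(b + 4)*(b - 1)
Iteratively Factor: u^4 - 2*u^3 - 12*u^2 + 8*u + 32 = (u + 2)*(u^3 - 4*u^2 - 4*u + 16) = (u + 2)^2*(u^2 - 6*u + 8) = (u - 4)*(u + 2)^2*(u - 2)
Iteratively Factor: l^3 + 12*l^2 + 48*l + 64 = (l + 4)*(l^2 + 8*l + 16) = (l + 4)^2*(l + 4)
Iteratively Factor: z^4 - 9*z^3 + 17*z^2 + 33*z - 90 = (z + 2)*(z^3 - 11*z^2 + 39*z - 45) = (z - 3)*(z + 2)*(z^2 - 8*z + 15) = (z - 5)*(z - 3)*(z + 2)*(z - 3)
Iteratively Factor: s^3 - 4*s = (s - 2)*(s^2 + 2*s) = (s - 2)*(s + 2)*(s)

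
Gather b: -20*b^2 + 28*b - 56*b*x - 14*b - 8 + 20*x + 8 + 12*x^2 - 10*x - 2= -20*b^2 + b*(14 - 56*x) + 12*x^2 + 10*x - 2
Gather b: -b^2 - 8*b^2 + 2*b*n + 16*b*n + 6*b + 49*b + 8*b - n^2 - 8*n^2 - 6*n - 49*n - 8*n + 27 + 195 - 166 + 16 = -9*b^2 + b*(18*n + 63) - 9*n^2 - 63*n + 72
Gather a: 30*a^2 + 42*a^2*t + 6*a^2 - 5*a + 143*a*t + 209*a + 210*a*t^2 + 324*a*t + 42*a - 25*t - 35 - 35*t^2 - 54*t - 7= a^2*(42*t + 36) + a*(210*t^2 + 467*t + 246) - 35*t^2 - 79*t - 42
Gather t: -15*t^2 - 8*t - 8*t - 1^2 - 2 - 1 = -15*t^2 - 16*t - 4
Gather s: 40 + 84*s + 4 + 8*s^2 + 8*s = 8*s^2 + 92*s + 44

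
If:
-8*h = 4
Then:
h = -1/2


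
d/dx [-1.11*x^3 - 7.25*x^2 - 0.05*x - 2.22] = -3.33*x^2 - 14.5*x - 0.05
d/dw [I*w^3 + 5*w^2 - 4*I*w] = 3*I*w^2 + 10*w - 4*I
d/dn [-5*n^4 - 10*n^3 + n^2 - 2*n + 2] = -20*n^3 - 30*n^2 + 2*n - 2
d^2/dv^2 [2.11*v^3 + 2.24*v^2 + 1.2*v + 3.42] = 12.66*v + 4.48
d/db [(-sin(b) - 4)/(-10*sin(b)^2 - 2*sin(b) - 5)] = (-80*sin(b) + 5*cos(2*b) - 8)*cos(b)/(10*sin(b)^2 + 2*sin(b) + 5)^2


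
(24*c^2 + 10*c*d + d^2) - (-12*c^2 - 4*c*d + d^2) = 36*c^2 + 14*c*d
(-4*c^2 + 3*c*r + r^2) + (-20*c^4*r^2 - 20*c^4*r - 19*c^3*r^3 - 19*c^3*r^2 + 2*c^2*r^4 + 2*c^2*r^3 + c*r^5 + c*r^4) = -20*c^4*r^2 - 20*c^4*r - 19*c^3*r^3 - 19*c^3*r^2 + 2*c^2*r^4 + 2*c^2*r^3 - 4*c^2 + c*r^5 + c*r^4 + 3*c*r + r^2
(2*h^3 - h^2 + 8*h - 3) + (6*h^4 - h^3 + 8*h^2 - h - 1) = 6*h^4 + h^3 + 7*h^2 + 7*h - 4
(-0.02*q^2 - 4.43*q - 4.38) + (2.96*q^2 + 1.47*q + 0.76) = 2.94*q^2 - 2.96*q - 3.62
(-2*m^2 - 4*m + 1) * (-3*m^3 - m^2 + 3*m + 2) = 6*m^5 + 14*m^4 - 5*m^3 - 17*m^2 - 5*m + 2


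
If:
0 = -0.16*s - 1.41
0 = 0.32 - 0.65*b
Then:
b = 0.49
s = -8.81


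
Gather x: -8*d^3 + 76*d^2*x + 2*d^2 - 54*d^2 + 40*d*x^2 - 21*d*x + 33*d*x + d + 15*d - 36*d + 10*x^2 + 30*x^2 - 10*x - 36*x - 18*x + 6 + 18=-8*d^3 - 52*d^2 - 20*d + x^2*(40*d + 40) + x*(76*d^2 + 12*d - 64) + 24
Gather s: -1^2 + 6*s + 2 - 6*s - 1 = 0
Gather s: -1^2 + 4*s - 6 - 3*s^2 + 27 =-3*s^2 + 4*s + 20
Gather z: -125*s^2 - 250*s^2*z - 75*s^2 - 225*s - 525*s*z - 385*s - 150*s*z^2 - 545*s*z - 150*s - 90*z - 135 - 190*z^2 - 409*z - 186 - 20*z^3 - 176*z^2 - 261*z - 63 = -200*s^2 - 760*s - 20*z^3 + z^2*(-150*s - 366) + z*(-250*s^2 - 1070*s - 760) - 384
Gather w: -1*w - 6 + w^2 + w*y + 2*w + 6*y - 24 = w^2 + w*(y + 1) + 6*y - 30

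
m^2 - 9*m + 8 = (m - 8)*(m - 1)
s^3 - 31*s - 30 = (s - 6)*(s + 1)*(s + 5)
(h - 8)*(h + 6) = h^2 - 2*h - 48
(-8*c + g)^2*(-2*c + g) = -128*c^3 + 96*c^2*g - 18*c*g^2 + g^3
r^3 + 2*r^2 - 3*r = r*(r - 1)*(r + 3)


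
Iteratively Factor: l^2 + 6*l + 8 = (l + 4)*(l + 2)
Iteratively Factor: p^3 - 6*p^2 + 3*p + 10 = (p - 5)*(p^2 - p - 2) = (p - 5)*(p + 1)*(p - 2)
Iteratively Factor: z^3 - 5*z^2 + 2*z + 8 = (z - 4)*(z^2 - z - 2) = (z - 4)*(z - 2)*(z + 1)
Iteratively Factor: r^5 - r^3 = (r - 1)*(r^4 + r^3) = r*(r - 1)*(r^3 + r^2) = r^2*(r - 1)*(r^2 + r) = r^3*(r - 1)*(r + 1)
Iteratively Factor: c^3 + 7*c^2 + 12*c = (c)*(c^2 + 7*c + 12) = c*(c + 3)*(c + 4)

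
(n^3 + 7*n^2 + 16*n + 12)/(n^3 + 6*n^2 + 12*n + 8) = (n + 3)/(n + 2)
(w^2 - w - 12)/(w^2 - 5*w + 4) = (w + 3)/(w - 1)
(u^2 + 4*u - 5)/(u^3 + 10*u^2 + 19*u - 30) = 1/(u + 6)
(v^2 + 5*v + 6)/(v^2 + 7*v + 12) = (v + 2)/(v + 4)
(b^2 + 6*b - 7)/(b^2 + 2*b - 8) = (b^2 + 6*b - 7)/(b^2 + 2*b - 8)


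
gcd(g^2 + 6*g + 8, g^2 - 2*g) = 1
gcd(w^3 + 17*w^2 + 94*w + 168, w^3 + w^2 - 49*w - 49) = w + 7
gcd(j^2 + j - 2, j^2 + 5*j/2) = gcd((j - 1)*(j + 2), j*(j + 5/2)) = 1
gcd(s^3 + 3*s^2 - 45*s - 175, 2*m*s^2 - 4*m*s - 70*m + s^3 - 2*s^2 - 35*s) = s^2 - 2*s - 35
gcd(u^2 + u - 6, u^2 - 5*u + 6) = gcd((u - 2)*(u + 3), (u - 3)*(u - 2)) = u - 2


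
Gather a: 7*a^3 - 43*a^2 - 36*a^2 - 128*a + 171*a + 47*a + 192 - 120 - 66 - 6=7*a^3 - 79*a^2 + 90*a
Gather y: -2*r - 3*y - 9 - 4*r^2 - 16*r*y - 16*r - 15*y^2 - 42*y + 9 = -4*r^2 - 18*r - 15*y^2 + y*(-16*r - 45)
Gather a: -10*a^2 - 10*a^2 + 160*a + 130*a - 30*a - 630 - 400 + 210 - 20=-20*a^2 + 260*a - 840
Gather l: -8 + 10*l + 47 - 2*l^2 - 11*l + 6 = -2*l^2 - l + 45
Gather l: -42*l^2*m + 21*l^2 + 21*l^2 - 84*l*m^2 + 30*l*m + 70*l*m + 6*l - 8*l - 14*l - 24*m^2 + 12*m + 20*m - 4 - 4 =l^2*(42 - 42*m) + l*(-84*m^2 + 100*m - 16) - 24*m^2 + 32*m - 8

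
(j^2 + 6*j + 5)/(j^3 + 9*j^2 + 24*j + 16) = (j + 5)/(j^2 + 8*j + 16)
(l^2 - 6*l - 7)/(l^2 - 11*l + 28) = (l + 1)/(l - 4)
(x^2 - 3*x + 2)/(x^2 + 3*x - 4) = (x - 2)/(x + 4)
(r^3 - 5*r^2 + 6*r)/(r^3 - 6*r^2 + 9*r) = (r - 2)/(r - 3)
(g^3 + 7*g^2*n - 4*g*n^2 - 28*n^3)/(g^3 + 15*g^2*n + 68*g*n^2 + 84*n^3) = (g - 2*n)/(g + 6*n)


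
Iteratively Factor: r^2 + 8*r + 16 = (r + 4)*(r + 4)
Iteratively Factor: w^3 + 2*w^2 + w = (w + 1)*(w^2 + w) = w*(w + 1)*(w + 1)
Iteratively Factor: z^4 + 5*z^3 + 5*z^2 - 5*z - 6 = (z + 3)*(z^3 + 2*z^2 - z - 2) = (z - 1)*(z + 3)*(z^2 + 3*z + 2) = (z - 1)*(z + 1)*(z + 3)*(z + 2)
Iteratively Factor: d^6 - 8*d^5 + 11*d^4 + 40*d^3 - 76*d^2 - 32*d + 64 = (d + 1)*(d^5 - 9*d^4 + 20*d^3 + 20*d^2 - 96*d + 64) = (d + 1)*(d + 2)*(d^4 - 11*d^3 + 42*d^2 - 64*d + 32) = (d - 4)*(d + 1)*(d + 2)*(d^3 - 7*d^2 + 14*d - 8) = (d - 4)*(d - 2)*(d + 1)*(d + 2)*(d^2 - 5*d + 4) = (d - 4)*(d - 2)*(d - 1)*(d + 1)*(d + 2)*(d - 4)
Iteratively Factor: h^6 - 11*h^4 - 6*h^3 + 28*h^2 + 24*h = (h)*(h^5 - 11*h^3 - 6*h^2 + 28*h + 24) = h*(h + 2)*(h^4 - 2*h^3 - 7*h^2 + 8*h + 12) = h*(h + 2)^2*(h^3 - 4*h^2 + h + 6) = h*(h + 1)*(h + 2)^2*(h^2 - 5*h + 6) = h*(h - 3)*(h + 1)*(h + 2)^2*(h - 2)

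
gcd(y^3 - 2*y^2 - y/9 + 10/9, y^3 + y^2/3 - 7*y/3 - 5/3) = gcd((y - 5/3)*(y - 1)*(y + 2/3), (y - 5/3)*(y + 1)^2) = y - 5/3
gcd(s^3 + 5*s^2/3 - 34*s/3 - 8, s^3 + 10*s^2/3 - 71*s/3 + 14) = s - 3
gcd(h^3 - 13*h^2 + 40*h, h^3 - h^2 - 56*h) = h^2 - 8*h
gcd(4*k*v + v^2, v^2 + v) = v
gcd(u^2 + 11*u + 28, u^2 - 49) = u + 7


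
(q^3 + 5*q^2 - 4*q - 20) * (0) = 0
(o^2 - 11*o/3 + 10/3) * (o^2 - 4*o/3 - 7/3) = o^4 - 5*o^3 + 53*o^2/9 + 37*o/9 - 70/9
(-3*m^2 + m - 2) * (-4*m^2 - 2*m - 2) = 12*m^4 + 2*m^3 + 12*m^2 + 2*m + 4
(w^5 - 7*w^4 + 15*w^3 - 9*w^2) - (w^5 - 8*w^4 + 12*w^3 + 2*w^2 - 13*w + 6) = w^4 + 3*w^3 - 11*w^2 + 13*w - 6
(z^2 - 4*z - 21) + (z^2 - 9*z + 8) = 2*z^2 - 13*z - 13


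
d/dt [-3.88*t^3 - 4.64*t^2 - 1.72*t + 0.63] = -11.64*t^2 - 9.28*t - 1.72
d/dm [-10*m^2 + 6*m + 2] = 6 - 20*m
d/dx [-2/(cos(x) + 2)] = -2*sin(x)/(cos(x) + 2)^2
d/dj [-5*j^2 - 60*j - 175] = -10*j - 60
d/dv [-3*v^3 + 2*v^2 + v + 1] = -9*v^2 + 4*v + 1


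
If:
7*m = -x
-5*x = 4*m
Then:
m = 0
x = 0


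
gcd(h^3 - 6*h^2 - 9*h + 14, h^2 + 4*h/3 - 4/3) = h + 2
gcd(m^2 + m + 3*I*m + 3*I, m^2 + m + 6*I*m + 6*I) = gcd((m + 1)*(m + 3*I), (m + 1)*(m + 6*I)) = m + 1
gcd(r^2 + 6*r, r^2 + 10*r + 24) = r + 6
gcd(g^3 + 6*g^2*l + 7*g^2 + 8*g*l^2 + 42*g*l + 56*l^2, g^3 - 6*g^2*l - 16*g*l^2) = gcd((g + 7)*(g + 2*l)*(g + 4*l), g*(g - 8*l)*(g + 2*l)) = g + 2*l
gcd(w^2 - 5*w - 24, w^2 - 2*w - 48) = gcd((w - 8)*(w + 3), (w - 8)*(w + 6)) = w - 8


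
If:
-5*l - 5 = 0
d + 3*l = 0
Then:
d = 3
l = -1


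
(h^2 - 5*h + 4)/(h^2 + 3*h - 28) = (h - 1)/(h + 7)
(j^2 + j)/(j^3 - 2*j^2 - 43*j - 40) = j/(j^2 - 3*j - 40)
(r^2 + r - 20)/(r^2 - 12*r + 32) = (r + 5)/(r - 8)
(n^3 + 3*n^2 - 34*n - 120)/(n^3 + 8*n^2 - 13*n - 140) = (n^2 - 2*n - 24)/(n^2 + 3*n - 28)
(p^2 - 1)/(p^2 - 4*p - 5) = (p - 1)/(p - 5)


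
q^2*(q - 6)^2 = q^4 - 12*q^3 + 36*q^2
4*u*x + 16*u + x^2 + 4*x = (4*u + x)*(x + 4)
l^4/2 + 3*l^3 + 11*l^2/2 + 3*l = l*(l/2 + 1)*(l + 1)*(l + 3)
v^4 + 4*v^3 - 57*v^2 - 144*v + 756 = (v - 6)*(v - 3)*(v + 6)*(v + 7)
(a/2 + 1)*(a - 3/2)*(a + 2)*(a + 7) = a^4/2 + 19*a^3/4 + 31*a^2/4 - 10*a - 21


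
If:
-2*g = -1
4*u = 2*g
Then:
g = 1/2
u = 1/4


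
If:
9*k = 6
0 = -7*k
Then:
No Solution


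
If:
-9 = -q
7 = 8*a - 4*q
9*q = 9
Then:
No Solution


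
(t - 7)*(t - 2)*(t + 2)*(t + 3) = t^4 - 4*t^3 - 25*t^2 + 16*t + 84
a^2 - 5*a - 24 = (a - 8)*(a + 3)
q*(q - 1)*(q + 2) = q^3 + q^2 - 2*q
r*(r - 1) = r^2 - r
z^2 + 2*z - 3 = (z - 1)*(z + 3)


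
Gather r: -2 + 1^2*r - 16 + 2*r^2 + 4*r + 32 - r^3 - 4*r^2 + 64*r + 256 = -r^3 - 2*r^2 + 69*r + 270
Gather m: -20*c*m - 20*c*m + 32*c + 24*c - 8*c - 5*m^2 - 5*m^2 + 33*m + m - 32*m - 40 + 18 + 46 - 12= 48*c - 10*m^2 + m*(2 - 40*c) + 12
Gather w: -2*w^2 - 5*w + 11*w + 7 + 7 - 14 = -2*w^2 + 6*w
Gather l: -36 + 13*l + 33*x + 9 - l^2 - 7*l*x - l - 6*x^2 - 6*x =-l^2 + l*(12 - 7*x) - 6*x^2 + 27*x - 27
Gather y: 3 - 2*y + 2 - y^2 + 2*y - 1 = 4 - y^2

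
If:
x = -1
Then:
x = -1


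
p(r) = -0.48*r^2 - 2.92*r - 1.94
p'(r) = -0.96*r - 2.92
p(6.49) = -41.11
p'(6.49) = -9.15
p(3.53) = -18.23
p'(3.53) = -6.31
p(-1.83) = 1.80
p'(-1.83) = -1.16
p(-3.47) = 2.41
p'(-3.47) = 0.41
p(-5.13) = 0.41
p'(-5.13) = 2.00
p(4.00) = -21.30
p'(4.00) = -6.76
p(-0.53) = -0.53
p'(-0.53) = -2.41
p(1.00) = -5.34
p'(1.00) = -3.88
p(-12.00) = -36.02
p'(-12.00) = 8.60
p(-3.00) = 2.50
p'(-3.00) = -0.04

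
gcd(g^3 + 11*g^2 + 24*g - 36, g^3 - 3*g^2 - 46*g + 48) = g^2 + 5*g - 6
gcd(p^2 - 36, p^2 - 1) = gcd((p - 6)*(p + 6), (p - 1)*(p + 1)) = 1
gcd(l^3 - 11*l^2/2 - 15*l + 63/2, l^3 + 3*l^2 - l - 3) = l + 3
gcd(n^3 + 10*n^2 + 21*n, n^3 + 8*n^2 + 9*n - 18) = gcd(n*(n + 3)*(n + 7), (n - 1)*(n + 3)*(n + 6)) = n + 3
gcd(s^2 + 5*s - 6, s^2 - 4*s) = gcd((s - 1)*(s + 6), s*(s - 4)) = 1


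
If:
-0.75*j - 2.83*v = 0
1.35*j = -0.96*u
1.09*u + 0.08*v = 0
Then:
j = 0.00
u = 0.00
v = 0.00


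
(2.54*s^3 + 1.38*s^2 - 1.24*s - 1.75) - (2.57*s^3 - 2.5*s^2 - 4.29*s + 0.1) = -0.0299999999999998*s^3 + 3.88*s^2 + 3.05*s - 1.85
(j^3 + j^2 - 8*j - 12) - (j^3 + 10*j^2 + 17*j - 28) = -9*j^2 - 25*j + 16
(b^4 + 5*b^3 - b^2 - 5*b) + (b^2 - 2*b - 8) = b^4 + 5*b^3 - 7*b - 8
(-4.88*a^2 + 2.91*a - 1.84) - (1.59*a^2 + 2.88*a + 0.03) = -6.47*a^2 + 0.0300000000000002*a - 1.87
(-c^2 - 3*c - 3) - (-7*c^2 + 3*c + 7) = 6*c^2 - 6*c - 10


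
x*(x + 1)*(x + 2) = x^3 + 3*x^2 + 2*x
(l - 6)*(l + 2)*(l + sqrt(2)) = l^3 - 4*l^2 + sqrt(2)*l^2 - 12*l - 4*sqrt(2)*l - 12*sqrt(2)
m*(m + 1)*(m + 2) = m^3 + 3*m^2 + 2*m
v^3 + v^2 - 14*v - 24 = (v - 4)*(v + 2)*(v + 3)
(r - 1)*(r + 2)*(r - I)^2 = r^4 + r^3 - 2*I*r^3 - 3*r^2 - 2*I*r^2 - r + 4*I*r + 2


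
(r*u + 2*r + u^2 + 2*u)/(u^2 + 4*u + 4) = (r + u)/(u + 2)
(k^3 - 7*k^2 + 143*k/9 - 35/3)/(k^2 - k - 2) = (-k^3 + 7*k^2 - 143*k/9 + 35/3)/(-k^2 + k + 2)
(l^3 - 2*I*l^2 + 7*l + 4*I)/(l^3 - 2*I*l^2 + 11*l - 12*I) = (l^2 + 2*I*l - 1)/(l^2 + 2*I*l + 3)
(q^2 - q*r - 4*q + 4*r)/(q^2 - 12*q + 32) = (q - r)/(q - 8)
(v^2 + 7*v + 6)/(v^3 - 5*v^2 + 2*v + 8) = (v + 6)/(v^2 - 6*v + 8)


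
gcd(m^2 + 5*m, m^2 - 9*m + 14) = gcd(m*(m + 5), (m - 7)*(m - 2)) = 1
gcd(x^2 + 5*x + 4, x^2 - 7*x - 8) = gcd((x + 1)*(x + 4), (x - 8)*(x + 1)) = x + 1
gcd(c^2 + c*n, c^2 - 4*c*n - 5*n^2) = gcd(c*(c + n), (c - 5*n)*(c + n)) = c + n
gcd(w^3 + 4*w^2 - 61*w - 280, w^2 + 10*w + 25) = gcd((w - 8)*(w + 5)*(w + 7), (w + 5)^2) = w + 5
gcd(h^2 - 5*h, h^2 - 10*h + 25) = h - 5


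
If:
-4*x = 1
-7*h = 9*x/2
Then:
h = 9/56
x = -1/4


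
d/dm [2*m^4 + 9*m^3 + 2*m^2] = m*(8*m^2 + 27*m + 4)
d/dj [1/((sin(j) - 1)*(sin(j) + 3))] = -2*(sin(j) + 1)*cos(j)/((sin(j) - 1)^2*(sin(j) + 3)^2)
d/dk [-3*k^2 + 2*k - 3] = 2 - 6*k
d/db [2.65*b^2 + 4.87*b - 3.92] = 5.3*b + 4.87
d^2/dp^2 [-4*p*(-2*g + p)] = -8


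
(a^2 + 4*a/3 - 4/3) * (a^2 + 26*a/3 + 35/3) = a^4 + 10*a^3 + 197*a^2/9 + 4*a - 140/9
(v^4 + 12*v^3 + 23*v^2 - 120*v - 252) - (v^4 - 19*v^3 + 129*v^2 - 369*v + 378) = 31*v^3 - 106*v^2 + 249*v - 630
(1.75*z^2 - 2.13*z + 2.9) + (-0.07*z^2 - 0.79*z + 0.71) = 1.68*z^2 - 2.92*z + 3.61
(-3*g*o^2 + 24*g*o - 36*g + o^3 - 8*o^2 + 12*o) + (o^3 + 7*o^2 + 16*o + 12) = -3*g*o^2 + 24*g*o - 36*g + 2*o^3 - o^2 + 28*o + 12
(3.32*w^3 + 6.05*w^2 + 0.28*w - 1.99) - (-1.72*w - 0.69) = 3.32*w^3 + 6.05*w^2 + 2.0*w - 1.3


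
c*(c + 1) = c^2 + c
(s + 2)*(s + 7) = s^2 + 9*s + 14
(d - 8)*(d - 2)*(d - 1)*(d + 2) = d^4 - 9*d^3 + 4*d^2 + 36*d - 32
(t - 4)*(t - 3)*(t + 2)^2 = t^4 - 3*t^3 - 12*t^2 + 20*t + 48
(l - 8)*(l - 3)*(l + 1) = l^3 - 10*l^2 + 13*l + 24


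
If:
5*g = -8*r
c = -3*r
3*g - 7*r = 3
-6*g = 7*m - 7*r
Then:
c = 45/59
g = 24/59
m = -249/413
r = -15/59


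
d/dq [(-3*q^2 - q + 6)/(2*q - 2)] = (-3*q^2 + 6*q - 5)/(2*(q^2 - 2*q + 1))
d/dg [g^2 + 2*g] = 2*g + 2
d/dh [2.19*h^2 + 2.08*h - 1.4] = 4.38*h + 2.08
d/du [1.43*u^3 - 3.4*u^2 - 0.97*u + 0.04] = 4.29*u^2 - 6.8*u - 0.97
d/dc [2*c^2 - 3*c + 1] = 4*c - 3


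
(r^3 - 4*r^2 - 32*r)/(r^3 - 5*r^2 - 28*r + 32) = r/(r - 1)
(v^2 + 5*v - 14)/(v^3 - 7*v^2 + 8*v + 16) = (v^2 + 5*v - 14)/(v^3 - 7*v^2 + 8*v + 16)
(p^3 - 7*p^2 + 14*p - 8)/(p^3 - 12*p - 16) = (p^2 - 3*p + 2)/(p^2 + 4*p + 4)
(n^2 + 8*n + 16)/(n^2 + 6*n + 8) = (n + 4)/(n + 2)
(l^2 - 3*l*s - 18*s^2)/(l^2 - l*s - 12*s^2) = (-l + 6*s)/(-l + 4*s)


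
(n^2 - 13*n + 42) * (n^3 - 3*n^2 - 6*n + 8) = n^5 - 16*n^4 + 75*n^3 - 40*n^2 - 356*n + 336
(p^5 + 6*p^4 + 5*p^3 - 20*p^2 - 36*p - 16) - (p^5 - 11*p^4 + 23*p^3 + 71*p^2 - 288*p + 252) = 17*p^4 - 18*p^3 - 91*p^2 + 252*p - 268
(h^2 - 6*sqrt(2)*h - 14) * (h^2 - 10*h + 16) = h^4 - 10*h^3 - 6*sqrt(2)*h^3 + 2*h^2 + 60*sqrt(2)*h^2 - 96*sqrt(2)*h + 140*h - 224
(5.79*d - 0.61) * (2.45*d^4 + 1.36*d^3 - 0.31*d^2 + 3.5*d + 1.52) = 14.1855*d^5 + 6.3799*d^4 - 2.6245*d^3 + 20.4541*d^2 + 6.6658*d - 0.9272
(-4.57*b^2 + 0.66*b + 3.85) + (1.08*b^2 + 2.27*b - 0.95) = -3.49*b^2 + 2.93*b + 2.9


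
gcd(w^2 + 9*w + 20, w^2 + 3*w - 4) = w + 4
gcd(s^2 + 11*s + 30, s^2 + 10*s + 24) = s + 6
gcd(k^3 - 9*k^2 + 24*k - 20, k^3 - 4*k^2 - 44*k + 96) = k - 2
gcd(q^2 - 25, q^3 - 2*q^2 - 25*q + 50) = q^2 - 25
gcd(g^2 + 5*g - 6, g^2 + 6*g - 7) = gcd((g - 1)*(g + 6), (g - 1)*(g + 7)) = g - 1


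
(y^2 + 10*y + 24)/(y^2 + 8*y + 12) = (y + 4)/(y + 2)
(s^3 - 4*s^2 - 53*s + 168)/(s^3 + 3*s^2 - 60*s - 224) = (s - 3)/(s + 4)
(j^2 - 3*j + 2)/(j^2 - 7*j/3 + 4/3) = 3*(j - 2)/(3*j - 4)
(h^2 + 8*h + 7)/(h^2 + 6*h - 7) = (h + 1)/(h - 1)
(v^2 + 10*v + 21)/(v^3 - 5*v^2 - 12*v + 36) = (v + 7)/(v^2 - 8*v + 12)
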